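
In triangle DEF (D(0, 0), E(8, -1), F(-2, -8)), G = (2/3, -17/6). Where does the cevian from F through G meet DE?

Barycentric coordinates of G with respect to DEF: (1/2, 1/6, 1/3).
On side DE the F-coordinate is zero; dropping G's F-weight 1/3 and renormalizing the remaining 1/2 : 1/6 gives weights 3/4, 1/4 on D, E.
H = (3/4)·(0, 0) + (1/4)·(8, -1) = (2, -1/4).

(2, -1/4)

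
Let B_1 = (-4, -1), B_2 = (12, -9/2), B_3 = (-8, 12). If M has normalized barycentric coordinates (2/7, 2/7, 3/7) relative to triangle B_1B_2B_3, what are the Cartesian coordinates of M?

(-8/7, 25/7)

M = (2/7)·B_1 + (2/7)·B_2 + (3/7)·B_3.
x-coordinate: (2/7)·(-4) + (2/7)·12 + (3/7)·(-8) = -8/7.
y-coordinate: (2/7)·(-1) + (2/7)·(-9/2) + (3/7)·12 = 25/7.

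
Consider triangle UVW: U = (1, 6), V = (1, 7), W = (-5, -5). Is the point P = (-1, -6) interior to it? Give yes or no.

Barycentric coordinates of P: (9, -25/3, 1/3).
The three coordinates are positive, negative, positive; a point is interior exactly when all three are positive.

no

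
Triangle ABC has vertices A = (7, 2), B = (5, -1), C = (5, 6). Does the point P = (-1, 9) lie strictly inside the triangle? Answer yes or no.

no

Barycentric coordinates of P: (-3, 9/7, 19/7).
The three coordinates are negative, positive, positive; a point is interior exactly when all three are positive.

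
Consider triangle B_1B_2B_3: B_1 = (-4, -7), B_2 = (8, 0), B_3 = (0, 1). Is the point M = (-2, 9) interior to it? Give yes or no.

no

Barycentric coordinates of M: (-31/34, -12/17, 89/34).
The three coordinates are negative, negative, positive; a point is interior exactly when all three are positive.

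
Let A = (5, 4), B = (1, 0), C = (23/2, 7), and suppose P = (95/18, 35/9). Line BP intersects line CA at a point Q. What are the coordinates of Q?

Barycentric coordinates of P with respect to ABC: (7/9, 1/9, 1/9).
On side CA the B-coordinate is zero; dropping P's B-weight 1/9 and renormalizing the remaining 1/9 : 7/9 gives weights 1/8, 7/8 on C, A.
Q = (1/8)·(23/2, 7) + (7/8)·(5, 4) = (93/16, 35/8).

(93/16, 35/8)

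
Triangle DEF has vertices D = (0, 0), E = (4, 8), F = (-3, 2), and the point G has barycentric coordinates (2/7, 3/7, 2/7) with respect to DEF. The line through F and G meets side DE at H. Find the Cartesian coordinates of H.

Line FG meets DE where the F-coordinate vanishes; zeroing G's F-weight and renormalizing leaves D, E-weights 2/7 : 3/7 → (2/5, 3/5).
So H = (2/5)·D + (3/5)·E = (12/5, 24/5).

(12/5, 24/5)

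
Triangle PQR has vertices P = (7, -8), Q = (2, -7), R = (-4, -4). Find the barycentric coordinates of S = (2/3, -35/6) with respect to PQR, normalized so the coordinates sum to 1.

Signed area of the reference triangle: [PQR] = ½·(7·(-7−(-4)) + 2·(-4−(-8)) + (-4)·(-8−(-7))) = ½·(-21 + 8 + 4) = -9/2.
[SQR] = ½·((2/3)·(-7−(-4)) + 2·(-4−(-35/6)) + (-4)·(-35/6−(-7))) = ½·(-2 + 11/3 − 14/3) = -3/2, so the P-coordinate is (-3/2)/(-9/2) = 1/3.
[PSR] = ½·(7·(-35/6−(-4)) + (2/3)·(-4−(-8)) + (-4)·(-8−(-35/6))) = ½·(-77/6 + 8/3 + 26/3) = -3/4, so the Q-coordinate is 1/6.
[PQS] = ½·(7·(-7−(-35/6)) + 2·(-35/6−(-8)) + (2/3)·(-8−(-7))) = ½·(-49/6 + 13/3 − 2/3) = -9/4, so the R-coordinate is 1/2.

(1/3, 1/6, 1/2)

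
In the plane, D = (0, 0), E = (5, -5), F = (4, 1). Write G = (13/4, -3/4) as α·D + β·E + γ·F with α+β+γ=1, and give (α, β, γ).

Signed area of the reference triangle: [DEF] = ½·(0·(-5−1) + 5·(1−0) + 4·(0−(-5))) = ½·(0 + 5 + 20) = 25/2.
[GEF] = ½·((13/4)·(-5−1) + 5·(1−(-3/4)) + 4·(-3/4−(-5))) = ½·(-39/2 + 35/4 + 17) = 25/8, so the D-coordinate is (25/8)/(25/2) = 1/4.
[DGF] = ½·(0·(-3/4−1) + (13/4)·(1−0) + 4·(0−(-3/4))) = ½·(0 + 13/4 + 3) = 25/8, so the E-coordinate is 1/4.
[DEG] = ½·(0·(-5−(-3/4)) + 5·(-3/4−0) + (13/4)·(0−(-5))) = ½·(0 − 15/4 + 65/4) = 25/4, so the F-coordinate is 1/2.
Check: 1/4 + 1/4 + 1/2 = 1.

(1/4, 1/4, 1/2)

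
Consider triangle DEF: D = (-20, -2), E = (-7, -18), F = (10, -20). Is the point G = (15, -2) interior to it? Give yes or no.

no

Barycentric coordinates of G: (158/123, -105/41, 280/123).
The three coordinates are positive, negative, positive; a point is interior exactly when all three are positive.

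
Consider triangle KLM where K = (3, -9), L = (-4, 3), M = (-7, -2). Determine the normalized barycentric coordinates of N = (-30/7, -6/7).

Signed area of the reference triangle: [KLM] = ½·(3·(3−(-2)) + (-4)·(-2−(-9)) + (-7)·(-9−3)) = ½·(15 − 28 + 84) = 71/2.
[NLM] = ½·((-30/7)·(3−(-2)) + (-4)·(-2−(-6/7)) + (-7)·(-6/7−3)) = ½·(-150/7 + 32/7 + 27) = 71/14, so the K-coordinate is (71/14)/(71/2) = 1/7.
[KNM] = ½·(3·(-6/7−(-2)) + (-30/7)·(-2−(-9)) + (-7)·(-9−(-6/7))) = ½·(24/7 − 30 + 57) = 213/14, so the L-coordinate is 3/7.
[KLN] = ½·(3·(3−(-6/7)) + (-4)·(-6/7−(-9)) + (-30/7)·(-9−3)) = ½·(81/7 − 228/7 + 360/7) = 213/14, so the M-coordinate is 3/7.

(1/7, 3/7, 3/7)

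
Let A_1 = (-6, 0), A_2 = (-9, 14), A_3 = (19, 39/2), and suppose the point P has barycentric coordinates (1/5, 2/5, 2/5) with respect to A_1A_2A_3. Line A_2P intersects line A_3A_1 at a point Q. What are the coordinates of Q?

Line A_2P meets A_3A_1 where the A_2-coordinate vanishes; zeroing P's A_2-weight and renormalizing leaves A_3, A_1-weights 2/5 : 1/5 → (2/3, 1/3).
So Q = (2/3)·A_3 + (1/3)·A_1 = (32/3, 13).

(32/3, 13)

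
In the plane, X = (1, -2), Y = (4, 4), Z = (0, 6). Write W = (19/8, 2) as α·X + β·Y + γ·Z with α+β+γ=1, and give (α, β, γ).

Signed area of the reference triangle: [XYZ] = ½·(1·(4−6) + 4·(6−(-2)) + 0·(-2−4)) = ½·(-2 + 32 + 0) = 15.
[WYZ] = ½·((19/8)·(4−6) + 4·(6−2) + 0·(2−4)) = ½·(-19/4 + 16 + 0) = 45/8, so the X-coordinate is (45/8)/15 = 3/8.
[XWZ] = ½·(1·(2−6) + (19/8)·(6−(-2)) + 0·(-2−2)) = ½·(-4 + 19 + 0) = 15/2, so the Y-coordinate is 1/2.
[XYW] = ½·(1·(4−2) + 4·(2−(-2)) + (19/8)·(-2−4)) = ½·(2 + 16 − 57/4) = 15/8, so the Z-coordinate is 1/8.
Check: 3/8 + 1/2 + 1/8 = 1.

(3/8, 1/2, 1/8)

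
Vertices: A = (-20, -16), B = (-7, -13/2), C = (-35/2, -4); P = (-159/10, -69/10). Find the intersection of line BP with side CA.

(-145/8, -7)

Barycentric coordinates of P with respect to ABC: (1/5, 1/5, 3/5).
On side CA the B-coordinate is zero; dropping P's B-weight 1/5 and renormalizing the remaining 3/5 : 1/5 gives weights 3/4, 1/4 on C, A.
Q = (3/4)·(-35/2, -4) + (1/4)·(-20, -16) = (-145/8, -7).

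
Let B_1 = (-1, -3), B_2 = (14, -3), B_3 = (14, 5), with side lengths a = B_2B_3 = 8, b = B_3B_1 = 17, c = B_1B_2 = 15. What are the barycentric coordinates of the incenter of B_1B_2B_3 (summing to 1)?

(1/5, 17/40, 3/8)

The incenter has barycentric coordinates proportional to the opposite side lengths: (8 : 17 : 15).
Normalizing by 8+17+15 = 40 gives (1/5, 17/40, 3/8).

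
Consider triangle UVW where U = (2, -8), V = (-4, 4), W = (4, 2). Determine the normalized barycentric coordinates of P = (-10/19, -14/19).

Signed area of the reference triangle: [UVW] = ½·(2·(4−2) + (-4)·(2−(-8)) + 4·(-8−4)) = ½·(4 − 40 − 48) = -42.
[PVW] = ½·((-10/19)·(4−2) + (-4)·(2−(-14/19)) + 4·(-14/19−4)) = ½·(-20/19 − 208/19 − 360/19) = -294/19, so the U-coordinate is (-294/19)/(-42) = 7/19.
[UPW] = ½·(2·(-14/19−2) + (-10/19)·(2−(-8)) + 4·(-8−(-14/19))) = ½·(-104/19 − 100/19 − 552/19) = -378/19, so the V-coordinate is 9/19.
[UVP] = ½·(2·(4−(-14/19)) + (-4)·(-14/19−(-8)) + (-10/19)·(-8−4)) = ½·(180/19 − 552/19 + 120/19) = -126/19, so the W-coordinate is 3/19.

(7/19, 9/19, 3/19)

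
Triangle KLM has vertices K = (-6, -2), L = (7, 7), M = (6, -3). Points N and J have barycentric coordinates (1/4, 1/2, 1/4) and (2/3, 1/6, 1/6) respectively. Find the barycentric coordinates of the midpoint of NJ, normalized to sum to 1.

(11/24, 1/3, 5/24)

Since both coordinate triples sum to 1, the midpoint's barycentrics are the componentwise average.
(1/4+2/3)/2 = 11/24; similarly 1/3 and 5/24.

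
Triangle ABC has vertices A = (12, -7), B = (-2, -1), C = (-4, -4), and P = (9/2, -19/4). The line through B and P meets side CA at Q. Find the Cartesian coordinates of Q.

(20/3, -6)

Barycentric coordinates of P with respect to ABC: (1/2, 1/4, 1/4).
On side CA the B-coordinate is zero; dropping P's B-weight 1/4 and renormalizing the remaining 1/4 : 1/2 gives weights 1/3, 2/3 on C, A.
Q = (1/3)·(-4, -4) + (2/3)·(12, -7) = (20/3, -6).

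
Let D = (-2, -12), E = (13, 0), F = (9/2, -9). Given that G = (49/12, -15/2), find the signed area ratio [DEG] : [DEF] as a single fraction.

1/6

[DEF] = ½·((-2)·(0−(-9)) + 13·(-9−(-12)) + (9/2)·(-12−0)) = ½·(-18 + 39 − 54) = -33/2.
[DEG] = ½·((-2)·(0−(-15/2)) + 13·(-15/2−(-12)) + (49/12)·(-12−0)) = ½·(-15 + 117/2 − 49) = -11/4, so the ratio is (-11/4)/(-33/2) = 1/6.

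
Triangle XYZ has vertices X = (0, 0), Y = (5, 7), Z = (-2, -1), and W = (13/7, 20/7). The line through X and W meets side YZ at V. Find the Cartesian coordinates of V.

Barycentric coordinates of W with respect to XYZ: (3/7, 3/7, 1/7).
On side YZ the X-coordinate is zero; dropping W's X-weight 3/7 and renormalizing the remaining 3/7 : 1/7 gives weights 3/4, 1/4 on Y, Z.
V = (3/4)·(5, 7) + (1/4)·(-2, -1) = (13/4, 5).

(13/4, 5)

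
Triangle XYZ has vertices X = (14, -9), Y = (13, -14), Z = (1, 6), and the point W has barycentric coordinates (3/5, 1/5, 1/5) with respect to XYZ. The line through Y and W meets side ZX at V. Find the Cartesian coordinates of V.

Line YW meets ZX where the Y-coordinate vanishes; zeroing W's Y-weight and renormalizing leaves Z, X-weights 1/5 : 3/5 → (1/4, 3/4).
So V = (1/4)·Z + (3/4)·X = (43/4, -21/4).

(43/4, -21/4)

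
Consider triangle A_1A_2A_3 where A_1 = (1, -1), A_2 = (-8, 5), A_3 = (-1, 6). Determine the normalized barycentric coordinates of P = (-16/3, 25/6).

Signed area of the reference triangle: [A_1A_2A_3] = ½·(1·(5−6) + (-8)·(6−(-1)) + (-1)·(-1−5)) = ½·(-1 − 56 + 6) = -51/2.
[PA_2A_3] = ½·((-16/3)·(5−6) + (-8)·(6−(25/6)) + (-1)·(25/6−5)) = ½·(16/3 − 44/3 + 5/6) = -17/4, so the A_1-coordinate is (-17/4)/(-51/2) = 1/6.
[A_1PA_3] = ½·(1·(25/6−6) + (-16/3)·(6−(-1)) + (-1)·(-1−(25/6))) = ½·(-11/6 − 112/3 + 31/6) = -17, so the A_2-coordinate is 2/3.
[A_1A_2P] = ½·(1·(5−(25/6)) + (-8)·(25/6−(-1)) + (-16/3)·(-1−5)) = ½·(5/6 − 124/3 + 32) = -17/4, so the A_3-coordinate is 1/6.

(1/6, 2/3, 1/6)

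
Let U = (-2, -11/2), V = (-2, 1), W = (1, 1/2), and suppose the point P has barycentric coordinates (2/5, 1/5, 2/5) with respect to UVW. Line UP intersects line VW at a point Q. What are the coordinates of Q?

(0, 2/3)

Line UP meets VW where the U-coordinate vanishes; zeroing P's U-weight and renormalizing leaves V, W-weights 1/5 : 2/5 → (1/3, 2/3).
So Q = (1/3)·V + (2/3)·W = (0, 2/3).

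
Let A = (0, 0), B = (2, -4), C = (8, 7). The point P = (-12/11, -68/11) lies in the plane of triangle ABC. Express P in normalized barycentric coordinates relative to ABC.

(5/11, 10/11, -4/11)

Signed area of the reference triangle: [ABC] = ½·(0·(-4−7) + 2·(7−0) + 8·(0−(-4))) = ½·(0 + 14 + 32) = 23.
[PBC] = ½·((-12/11)·(-4−7) + 2·(7−(-68/11)) + 8·(-68/11−(-4))) = ½·(12 + 290/11 − 192/11) = 115/11, so the A-coordinate is (115/11)/23 = 5/11.
[APC] = ½·(0·(-68/11−7) + (-12/11)·(7−0) + 8·(0−(-68/11))) = ½·(0 − 84/11 + 544/11) = 230/11, so the B-coordinate is 10/11.
[ABP] = ½·(0·(-4−(-68/11)) + 2·(-68/11−0) + (-12/11)·(0−(-4))) = ½·(0 − 136/11 − 48/11) = -92/11, so the C-coordinate is -4/11.
Check: 5/11 + 10/11 − 4/11 = 1.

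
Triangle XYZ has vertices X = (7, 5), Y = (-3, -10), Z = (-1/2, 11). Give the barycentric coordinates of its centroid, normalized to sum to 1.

(1/3, 1/3, 1/3)

The centroid is the average of the vertices, so each weight is 1/3.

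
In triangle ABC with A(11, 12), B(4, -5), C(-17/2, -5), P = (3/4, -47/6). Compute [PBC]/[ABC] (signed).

[ABC] = ½·(11·(-5−(-5)) + 4·(-5−12) + (-17/2)·(12−(-5))) = ½·(0 − 68 − 289/2) = -425/4.
[PBC] = ½·((3/4)·(-5−(-5)) + 4·(-5−(-47/6)) + (-17/2)·(-47/6−(-5))) = ½·(0 + 34/3 + 289/12) = 425/24, so the ratio is (425/24)/(-425/4) = -1/6.

-1/6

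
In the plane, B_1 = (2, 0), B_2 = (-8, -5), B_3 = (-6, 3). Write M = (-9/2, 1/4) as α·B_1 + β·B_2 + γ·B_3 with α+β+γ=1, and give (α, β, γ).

(1/4, 1/4, 1/2)

Signed area of the reference triangle: [B_1B_2B_3] = ½·(2·(-5−3) + (-8)·(3−0) + (-6)·(0−(-5))) = ½·(-16 − 24 − 30) = -35.
[MB_2B_3] = ½·((-9/2)·(-5−3) + (-8)·(3−(1/4)) + (-6)·(1/4−(-5))) = ½·(36 − 22 − 63/2) = -35/4, so the B_1-coordinate is (-35/4)/(-35) = 1/4.
[B_1MB_3] = ½·(2·(1/4−3) + (-9/2)·(3−0) + (-6)·(0−(1/4))) = ½·(-11/2 − 27/2 + 3/2) = -35/4, so the B_2-coordinate is 1/4.
[B_1B_2M] = ½·(2·(-5−(1/4)) + (-8)·(1/4−0) + (-9/2)·(0−(-5))) = ½·(-21/2 − 2 − 45/2) = -35/2, so the B_3-coordinate is 1/2.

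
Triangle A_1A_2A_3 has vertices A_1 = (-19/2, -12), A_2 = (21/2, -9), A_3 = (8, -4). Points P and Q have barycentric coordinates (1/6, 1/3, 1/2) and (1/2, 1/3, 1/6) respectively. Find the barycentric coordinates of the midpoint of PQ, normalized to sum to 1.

(1/3, 1/3, 1/3)

Since both coordinate triples sum to 1, the midpoint's barycentrics are the componentwise average.
(1/6+1/2)/2 = 1/3; similarly 1/3 and 1/3.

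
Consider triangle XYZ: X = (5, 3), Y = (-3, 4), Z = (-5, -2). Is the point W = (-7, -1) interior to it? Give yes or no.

Barycentric coordinates of W: (-7/25, 2/5, 22/25).
The three coordinates are negative, positive, positive; a point is interior exactly when all three are positive.

no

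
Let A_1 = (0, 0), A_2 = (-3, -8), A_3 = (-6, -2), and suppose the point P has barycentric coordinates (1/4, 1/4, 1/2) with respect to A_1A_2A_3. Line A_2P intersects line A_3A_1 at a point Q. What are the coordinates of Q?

Line A_2P meets A_3A_1 where the A_2-coordinate vanishes; zeroing P's A_2-weight and renormalizing leaves A_3, A_1-weights 1/2 : 1/4 → (2/3, 1/3).
So Q = (2/3)·A_3 + (1/3)·A_1 = (-4, -4/3).

(-4, -4/3)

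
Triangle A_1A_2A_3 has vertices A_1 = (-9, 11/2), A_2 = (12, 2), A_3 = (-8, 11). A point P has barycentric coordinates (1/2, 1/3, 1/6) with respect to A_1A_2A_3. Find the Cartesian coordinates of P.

P = (1/2)·A_1 + (1/3)·A_2 + (1/6)·A_3.
x-coordinate: (1/2)·(-9) + (1/3)·12 + (1/6)·(-8) = -11/6.
y-coordinate: (1/2)·(11/2) + (1/3)·2 + (1/6)·11 = 21/4.

(-11/6, 21/4)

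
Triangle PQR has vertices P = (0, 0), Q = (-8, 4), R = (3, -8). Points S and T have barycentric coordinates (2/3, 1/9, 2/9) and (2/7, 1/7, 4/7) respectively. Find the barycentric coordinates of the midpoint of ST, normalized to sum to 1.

(10/21, 8/63, 25/63)

Since both coordinate triples sum to 1, the midpoint's barycentrics are the componentwise average.
(2/3+2/7)/2 = 10/21; similarly 8/63 and 25/63.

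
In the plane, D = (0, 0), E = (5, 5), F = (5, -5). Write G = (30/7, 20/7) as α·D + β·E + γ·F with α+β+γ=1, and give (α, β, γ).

(1/7, 5/7, 1/7)

Signed area of the reference triangle: [DEF] = ½·(0·(5−(-5)) + 5·(-5−0) + 5·(0−5)) = ½·(0 − 25 − 25) = -25.
[GEF] = ½·((30/7)·(5−(-5)) + 5·(-5−(20/7)) + 5·(20/7−5)) = ½·(300/7 − 275/7 − 75/7) = -25/7, so the D-coordinate is (-25/7)/(-25) = 1/7.
[DGF] = ½·(0·(20/7−(-5)) + (30/7)·(-5−0) + 5·(0−(20/7))) = ½·(0 − 150/7 − 100/7) = -125/7, so the E-coordinate is 5/7.
[DEG] = ½·(0·(5−(20/7)) + 5·(20/7−0) + (30/7)·(0−5)) = ½·(0 + 100/7 − 150/7) = -25/7, so the F-coordinate is 1/7.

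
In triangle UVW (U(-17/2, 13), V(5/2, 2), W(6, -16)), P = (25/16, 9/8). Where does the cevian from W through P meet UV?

Barycentric coordinates of P with respect to UVW: (1/8, 3/4, 1/8).
On side UV the W-coordinate is zero; dropping P's W-weight 1/8 and renormalizing the remaining 1/8 : 3/4 gives weights 1/7, 6/7 on U, V.
Q = (1/7)·(-17/2, 13) + (6/7)·(5/2, 2) = (13/14, 25/7).

(13/14, 25/7)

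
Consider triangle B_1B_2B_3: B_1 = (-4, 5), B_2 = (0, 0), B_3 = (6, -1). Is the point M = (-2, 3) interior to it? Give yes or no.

Barycentric coordinates of M: (8/13, 4/13, 1/13).
The three coordinates are positive, positive, positive; a point is interior exactly when all three are positive.

yes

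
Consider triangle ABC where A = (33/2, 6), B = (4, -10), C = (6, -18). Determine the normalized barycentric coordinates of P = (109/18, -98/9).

Signed area of the reference triangle: [ABC] = ½·((33/2)·(-10−(-18)) + 4·(-18−6) + 6·(6−(-10))) = ½·(132 − 96 + 96) = 66.
[PBC] = ½·((109/18)·(-10−(-18)) + 4·(-18−(-98/9)) + 6·(-98/9−(-10))) = ½·(436/9 − 256/9 − 16/3) = 22/3, so the A-coordinate is (22/3)/66 = 1/9.
[APC] = ½·((33/2)·(-98/9−(-18)) + (109/18)·(-18−6) + 6·(6−(-98/9))) = ½·(352/3 − 436/3 + 304/3) = 110/3, so the B-coordinate is 5/9.
[ABP] = ½·((33/2)·(-10−(-98/9)) + 4·(-98/9−6) + (109/18)·(6−(-10))) = ½·(44/3 − 608/9 + 872/9) = 22, so the C-coordinate is 1/3.
Check: 1/9 + 5/9 + 1/3 = 1.

(1/9, 5/9, 1/3)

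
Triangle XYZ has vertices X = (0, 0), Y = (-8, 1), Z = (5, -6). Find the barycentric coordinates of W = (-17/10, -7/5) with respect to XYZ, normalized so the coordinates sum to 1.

(3/10, 2/5, 3/10)

Signed area of the reference triangle: [XYZ] = ½·(0·(1−(-6)) + (-8)·(-6−0) + 5·(0−1)) = ½·(0 + 48 − 5) = 43/2.
[WYZ] = ½·((-17/10)·(1−(-6)) + (-8)·(-6−(-7/5)) + 5·(-7/5−1)) = ½·(-119/10 + 184/5 − 12) = 129/20, so the X-coordinate is (129/20)/(43/2) = 3/10.
[XWZ] = ½·(0·(-7/5−(-6)) + (-17/10)·(-6−0) + 5·(0−(-7/5))) = ½·(0 + 51/5 + 7) = 43/5, so the Y-coordinate is 2/5.
[XYW] = ½·(0·(1−(-7/5)) + (-8)·(-7/5−0) + (-17/10)·(0−1)) = ½·(0 + 56/5 + 17/10) = 129/20, so the Z-coordinate is 3/10.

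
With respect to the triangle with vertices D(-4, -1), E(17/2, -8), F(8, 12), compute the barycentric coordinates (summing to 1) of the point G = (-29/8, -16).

Signed area of the reference triangle: [DEF] = ½·((-4)·(-8−12) + (17/2)·(12−(-1)) + 8·(-1−(-8))) = ½·(80 + 221/2 + 56) = 493/4.
[GEF] = ½·((-29/8)·(-8−12) + (17/2)·(12−(-16)) + 8·(-16−(-8))) = ½·(145/2 + 238 − 64) = 493/4, so the D-coordinate is (493/4)/(493/4) = 1.
[DGF] = ½·((-4)·(-16−12) + (-29/8)·(12−(-1)) + 8·(-1−(-16))) = ½·(112 − 377/8 + 120) = 1479/16, so the E-coordinate is 3/4.
[DEG] = ½·((-4)·(-8−(-16)) + (17/2)·(-16−(-1)) + (-29/8)·(-1−(-8))) = ½·(-32 − 255/2 − 203/8) = -1479/16, so the F-coordinate is -3/4.
Check: 1 + 3/4 − 3/4 = 1.

(1, 3/4, -3/4)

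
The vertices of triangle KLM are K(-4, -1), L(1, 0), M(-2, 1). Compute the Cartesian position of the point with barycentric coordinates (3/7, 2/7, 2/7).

N = (3/7)·K + (2/7)·L + (2/7)·M.
x-coordinate: (3/7)·(-4) + (2/7)·1 + (2/7)·(-2) = -2.
y-coordinate: (3/7)·(-1) + (2/7)·0 + (2/7)·1 = -1/7.

(-2, -1/7)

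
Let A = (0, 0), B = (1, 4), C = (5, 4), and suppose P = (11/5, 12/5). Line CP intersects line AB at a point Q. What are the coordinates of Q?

(1/3, 4/3)

Barycentric coordinates of P with respect to ABC: (2/5, 1/5, 2/5).
On side AB the C-coordinate is zero; dropping P's C-weight 2/5 and renormalizing the remaining 2/5 : 1/5 gives weights 2/3, 1/3 on A, B.
Q = (2/3)·(0, 0) + (1/3)·(1, 4) = (1/3, 4/3).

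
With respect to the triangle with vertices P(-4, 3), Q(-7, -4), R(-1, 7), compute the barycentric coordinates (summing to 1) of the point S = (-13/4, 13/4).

Signed area of the reference triangle: [PQR] = ½·((-4)·(-4−7) + (-7)·(7−3) + (-1)·(3−(-4))) = ½·(44 − 28 − 7) = 9/2.
[SQR] = ½·((-13/4)·(-4−7) + (-7)·(7−(13/4)) + (-1)·(13/4−(-4))) = ½·(143/4 − 105/4 − 29/4) = 9/8, so the P-coordinate is (9/8)/(9/2) = 1/4.
[PSR] = ½·((-4)·(13/4−7) + (-13/4)·(7−3) + (-1)·(3−(13/4))) = ½·(15 − 13 + 1/4) = 9/8, so the Q-coordinate is 1/4.
[PQS] = ½·((-4)·(-4−(13/4)) + (-7)·(13/4−3) + (-13/4)·(3−(-4))) = ½·(29 − 7/4 − 91/4) = 9/4, so the R-coordinate is 1/2.

(1/4, 1/4, 1/2)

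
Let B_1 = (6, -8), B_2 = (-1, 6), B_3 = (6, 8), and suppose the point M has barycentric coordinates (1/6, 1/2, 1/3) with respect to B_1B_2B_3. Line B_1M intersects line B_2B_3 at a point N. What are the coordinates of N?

(9/5, 34/5)

Line B_1M meets B_2B_3 where the B_1-coordinate vanishes; zeroing M's B_1-weight and renormalizing leaves B_2, B_3-weights 1/2 : 1/3 → (3/5, 2/5).
So N = (3/5)·B_2 + (2/5)·B_3 = (9/5, 34/5).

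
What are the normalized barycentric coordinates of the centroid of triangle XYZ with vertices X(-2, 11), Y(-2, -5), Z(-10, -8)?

The centroid is the average of the vertices, so each weight is 1/3.

(1/3, 1/3, 1/3)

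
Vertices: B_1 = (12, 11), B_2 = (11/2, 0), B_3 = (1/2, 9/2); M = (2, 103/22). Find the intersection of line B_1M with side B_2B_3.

(1, 81/20)

Barycentric coordinates of M with respect to B_1B_2B_3: (1/11, 1/11, 9/11).
On side B_2B_3 the B_1-coordinate is zero; dropping M's B_1-weight 1/11 and renormalizing the remaining 1/11 : 9/11 gives weights 1/10, 9/10 on B_2, B_3.
N = (1/10)·(11/2, 0) + (9/10)·(1/2, 9/2) = (1, 81/20).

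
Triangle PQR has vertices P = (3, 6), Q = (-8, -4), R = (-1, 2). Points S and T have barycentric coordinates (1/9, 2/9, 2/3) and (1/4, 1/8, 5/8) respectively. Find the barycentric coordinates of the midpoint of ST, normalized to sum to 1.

(13/72, 25/144, 31/48)

Since both coordinate triples sum to 1, the midpoint's barycentrics are the componentwise average.
(1/9+1/4)/2 = 13/72; similarly 25/144 and 31/48.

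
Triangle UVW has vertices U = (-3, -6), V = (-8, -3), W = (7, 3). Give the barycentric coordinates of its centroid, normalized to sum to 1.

The centroid is the average of the vertices, so each weight is 1/3.

(1/3, 1/3, 1/3)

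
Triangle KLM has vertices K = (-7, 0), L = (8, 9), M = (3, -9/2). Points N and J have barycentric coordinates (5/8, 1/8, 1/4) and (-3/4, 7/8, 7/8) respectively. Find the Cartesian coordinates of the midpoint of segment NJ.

(49/8, 63/32)

Barycentric coordinates of the midpoint are the average: (-1/16, 1/2, 9/16).
Converting: (-1/16)·K + (1/2)·L + (9/16)·M = (49/8, 63/32).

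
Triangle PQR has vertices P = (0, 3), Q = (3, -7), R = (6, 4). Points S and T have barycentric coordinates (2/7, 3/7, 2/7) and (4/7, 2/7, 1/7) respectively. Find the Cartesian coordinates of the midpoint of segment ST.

(33/14, -5/14)

Barycentric coordinates of the midpoint are the average: (3/7, 5/14, 3/14).
Converting: (3/7)·P + (5/14)·Q + (3/14)·R = (33/14, -5/14).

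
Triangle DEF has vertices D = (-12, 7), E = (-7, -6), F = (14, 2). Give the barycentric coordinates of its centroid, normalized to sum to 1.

The centroid is the average of the vertices, so each weight is 1/3.

(1/3, 1/3, 1/3)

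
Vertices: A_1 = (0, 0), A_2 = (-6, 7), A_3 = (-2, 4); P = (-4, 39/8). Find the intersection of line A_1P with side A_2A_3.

Barycentric coordinates of P with respect to A_1A_2A_3: (1/4, 5/8, 1/8).
On side A_2A_3 the A_1-coordinate is zero; dropping P's A_1-weight 1/4 and renormalizing the remaining 5/8 : 1/8 gives weights 5/6, 1/6 on A_2, A_3.
Q = (5/6)·(-6, 7) + (1/6)·(-2, 4) = (-16/3, 13/2).

(-16/3, 13/2)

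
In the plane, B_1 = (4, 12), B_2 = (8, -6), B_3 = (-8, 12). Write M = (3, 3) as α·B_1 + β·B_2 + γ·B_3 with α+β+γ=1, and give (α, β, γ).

(1/4, 1/2, 1/4)

Signed area of the reference triangle: [B_1B_2B_3] = ½·(4·(-6−12) + 8·(12−12) + (-8)·(12−(-6))) = ½·(-72 + 0 − 144) = -108.
[MB_2B_3] = ½·(3·(-6−12) + 8·(12−3) + (-8)·(3−(-6))) = ½·(-54 + 72 − 72) = -27, so the B_1-coordinate is (-27)/(-108) = 1/4.
[B_1MB_3] = ½·(4·(3−12) + 3·(12−12) + (-8)·(12−3)) = ½·(-36 + 0 − 72) = -54, so the B_2-coordinate is 1/2.
[B_1B_2M] = ½·(4·(-6−3) + 8·(3−12) + 3·(12−(-6))) = ½·(-36 − 72 + 54) = -27, so the B_3-coordinate is 1/4.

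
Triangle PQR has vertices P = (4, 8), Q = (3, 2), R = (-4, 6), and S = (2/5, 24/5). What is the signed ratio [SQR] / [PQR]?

1/5

[PQR] = ½·(4·(2−6) + 3·(6−8) + (-4)·(8−2)) = ½·(-16 − 6 − 24) = -23.
[SQR] = ½·((2/5)·(2−6) + 3·(6−(24/5)) + (-4)·(24/5−2)) = ½·(-8/5 + 18/5 − 56/5) = -23/5, so the ratio is (-23/5)/(-23) = 1/5.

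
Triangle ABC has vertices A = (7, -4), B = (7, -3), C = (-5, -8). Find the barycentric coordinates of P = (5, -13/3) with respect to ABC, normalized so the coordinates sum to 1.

(1/2, 1/3, 1/6)

Signed area of the reference triangle: [ABC] = ½·(7·(-3−(-8)) + 7·(-8−(-4)) + (-5)·(-4−(-3))) = ½·(35 − 28 + 5) = 6.
[PBC] = ½·(5·(-3−(-8)) + 7·(-8−(-13/3)) + (-5)·(-13/3−(-3))) = ½·(25 − 77/3 + 20/3) = 3, so the A-coordinate is 3/6 = 1/2.
[APC] = ½·(7·(-13/3−(-8)) + 5·(-8−(-4)) + (-5)·(-4−(-13/3))) = ½·(77/3 − 20 − 5/3) = 2, so the B-coordinate is 1/3.
[ABP] = ½·(7·(-3−(-13/3)) + 7·(-13/3−(-4)) + 5·(-4−(-3))) = ½·(28/3 − 7/3 − 5) = 1, so the C-coordinate is 1/6.
Check: 1/2 + 1/3 + 1/6 = 1.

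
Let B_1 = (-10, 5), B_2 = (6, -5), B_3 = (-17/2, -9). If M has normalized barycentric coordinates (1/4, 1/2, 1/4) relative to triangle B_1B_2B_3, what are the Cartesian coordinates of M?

M = (1/4)·B_1 + (1/2)·B_2 + (1/4)·B_3.
x-coordinate: (1/4)·(-10) + (1/2)·6 + (1/4)·(-17/2) = -13/8.
y-coordinate: (1/4)·5 + (1/2)·(-5) + (1/4)·(-9) = -7/2.

(-13/8, -7/2)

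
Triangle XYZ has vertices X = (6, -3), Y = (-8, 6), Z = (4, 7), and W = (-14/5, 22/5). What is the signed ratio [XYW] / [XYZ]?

1/5

[XYZ] = ½·(6·(6−7) + (-8)·(7−(-3)) + 4·(-3−6)) = ½·(-6 − 80 − 36) = -61.
[XYW] = ½·(6·(6−(22/5)) + (-8)·(22/5−(-3)) + (-14/5)·(-3−6)) = ½·(48/5 − 296/5 + 126/5) = -61/5, so the ratio is (-61/5)/(-61) = 1/5.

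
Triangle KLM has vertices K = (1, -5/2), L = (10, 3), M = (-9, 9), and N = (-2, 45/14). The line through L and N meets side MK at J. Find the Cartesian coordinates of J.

(-4, 13/4)

Barycentric coordinates of N with respect to KLM: (3/7, 1/7, 3/7).
On side MK the L-coordinate is zero; dropping N's L-weight 1/7 and renormalizing the remaining 3/7 : 3/7 gives weights 1/2, 1/2 on M, K.
J = (1/2)·(-9, 9) + (1/2)·(1, -5/2) = (-4, 13/4).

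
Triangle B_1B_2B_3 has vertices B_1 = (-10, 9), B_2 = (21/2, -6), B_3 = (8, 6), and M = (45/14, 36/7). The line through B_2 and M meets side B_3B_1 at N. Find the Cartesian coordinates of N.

(2, 7)

Barycentric coordinates of M with respect to B_1B_2B_3: (2/7, 1/7, 4/7).
On side B_3B_1 the B_2-coordinate is zero; dropping M's B_2-weight 1/7 and renormalizing the remaining 4/7 : 2/7 gives weights 2/3, 1/3 on B_3, B_1.
N = (2/3)·(8, 6) + (1/3)·(-10, 9) = (2, 7).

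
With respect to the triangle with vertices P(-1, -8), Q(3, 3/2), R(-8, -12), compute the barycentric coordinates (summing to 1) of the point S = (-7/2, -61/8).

Signed area of the reference triangle: [PQR] = ½·((-1)·(3/2−(-12)) + 3·(-12−(-8)) + (-8)·(-8−(3/2))) = ½·(-27/2 − 12 + 76) = 101/4.
[SQR] = ½·((-7/2)·(3/2−(-12)) + 3·(-12−(-61/8)) + (-8)·(-61/8−(3/2))) = ½·(-189/4 − 105/8 + 73) = 101/16, so the P-coordinate is (101/16)/(101/4) = 1/4.
[PSR] = ½·((-1)·(-61/8−(-12)) + (-7/2)·(-12−(-8)) + (-8)·(-8−(-61/8))) = ½·(-35/8 + 14 + 3) = 101/16, so the Q-coordinate is 1/4.
[PQS] = ½·((-1)·(3/2−(-61/8)) + 3·(-61/8−(-8)) + (-7/2)·(-8−(3/2))) = ½·(-73/8 + 9/8 + 133/4) = 101/8, so the R-coordinate is 1/2.

(1/4, 1/4, 1/2)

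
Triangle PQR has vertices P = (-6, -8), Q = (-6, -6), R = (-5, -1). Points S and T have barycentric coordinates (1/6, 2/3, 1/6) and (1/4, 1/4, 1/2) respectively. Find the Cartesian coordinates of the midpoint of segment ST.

(-17/3, -19/4)

Barycentric coordinates of the midpoint are the average: (5/24, 11/24, 1/3).
Converting: (5/24)·P + (11/24)·Q + (1/3)·R = (-17/3, -19/4).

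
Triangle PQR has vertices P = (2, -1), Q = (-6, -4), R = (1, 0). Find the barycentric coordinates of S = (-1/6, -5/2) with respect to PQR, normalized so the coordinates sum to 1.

Signed area of the reference triangle: [PQR] = ½·(2·(-4−0) + (-6)·(0−(-1)) + 1·(-1−(-4))) = ½·(-8 − 6 + 3) = -11/2.
[SQR] = ½·((-1/6)·(-4−0) + (-6)·(0−(-5/2)) + 1·(-5/2−(-4))) = ½·(2/3 − 15 + 3/2) = -77/12, so the P-coordinate is (-77/12)/(-11/2) = 7/6.
[PSR] = ½·(2·(-5/2−0) + (-1/6)·(0−(-1)) + 1·(-1−(-5/2))) = ½·(-5 − 1/6 + 3/2) = -11/6, so the Q-coordinate is 1/3.
[PQS] = ½·(2·(-4−(-5/2)) + (-6)·(-5/2−(-1)) + (-1/6)·(-1−(-4))) = ½·(-3 + 9 − 1/2) = 11/4, so the R-coordinate is -1/2.
Check: 7/6 + 1/3 − 1/2 = 1.

(7/6, 1/3, -1/2)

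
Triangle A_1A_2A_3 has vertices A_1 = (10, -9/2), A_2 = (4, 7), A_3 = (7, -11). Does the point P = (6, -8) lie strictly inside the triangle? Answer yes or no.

no

Barycentric coordinates of P: (-6/49, 31/147, 134/147).
The three coordinates are negative, positive, positive; a point is interior exactly when all three are positive.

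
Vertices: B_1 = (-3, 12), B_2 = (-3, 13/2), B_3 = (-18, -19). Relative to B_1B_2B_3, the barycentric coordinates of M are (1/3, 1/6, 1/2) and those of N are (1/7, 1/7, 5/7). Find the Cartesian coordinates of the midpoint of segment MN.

(-339/28, -1289/168)

Barycentric coordinates of the midpoint are the average: (5/21, 13/84, 17/28).
Converting: (5/21)·B_1 + (13/84)·B_2 + (17/28)·B_3 = (-339/28, -1289/168).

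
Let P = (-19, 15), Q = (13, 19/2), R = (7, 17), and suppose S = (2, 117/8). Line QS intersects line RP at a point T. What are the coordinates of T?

Barycentric coordinates of S with respect to PQR: (1/4, 1/4, 1/2).
On side RP the Q-coordinate is zero; dropping S's Q-weight 1/4 and renormalizing the remaining 1/2 : 1/4 gives weights 2/3, 1/3 on R, P.
T = (2/3)·(7, 17) + (1/3)·(-19, 15) = (-5/3, 49/3).

(-5/3, 49/3)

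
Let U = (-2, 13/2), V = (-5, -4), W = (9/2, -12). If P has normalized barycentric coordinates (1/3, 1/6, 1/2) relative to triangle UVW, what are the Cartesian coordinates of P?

(3/4, -9/2)

P = (1/3)·U + (1/6)·V + (1/2)·W.
x-coordinate: (1/3)·(-2) + (1/6)·(-5) + (1/2)·(9/2) = 3/4.
y-coordinate: (1/3)·(13/2) + (1/6)·(-4) + (1/2)·(-12) = -9/2.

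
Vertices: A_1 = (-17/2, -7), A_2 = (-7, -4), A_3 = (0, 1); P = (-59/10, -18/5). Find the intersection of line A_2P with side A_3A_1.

(-17/4, -3)

Barycentric coordinates of P with respect to A_1A_2A_3: (1/5, 3/5, 1/5).
On side A_3A_1 the A_2-coordinate is zero; dropping P's A_2-weight 3/5 and renormalizing the remaining 1/5 : 1/5 gives weights 1/2, 1/2 on A_3, A_1.
Q = (1/2)·(0, 1) + (1/2)·(-17/2, -7) = (-17/4, -3).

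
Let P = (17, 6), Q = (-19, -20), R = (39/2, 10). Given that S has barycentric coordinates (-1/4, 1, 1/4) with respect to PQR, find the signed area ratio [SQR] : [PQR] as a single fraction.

The signed ratio [SQR]/[PQR] equals the barycentric coordinate of S at vertex P, which is -1/4.

-1/4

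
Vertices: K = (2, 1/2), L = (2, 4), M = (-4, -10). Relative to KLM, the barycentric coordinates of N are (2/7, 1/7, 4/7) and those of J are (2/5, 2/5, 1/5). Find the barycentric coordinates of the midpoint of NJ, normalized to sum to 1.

(12/35, 19/70, 27/70)

Since both coordinate triples sum to 1, the midpoint's barycentrics are the componentwise average.
(2/7+2/5)/2 = 12/35; similarly 19/70 and 27/70.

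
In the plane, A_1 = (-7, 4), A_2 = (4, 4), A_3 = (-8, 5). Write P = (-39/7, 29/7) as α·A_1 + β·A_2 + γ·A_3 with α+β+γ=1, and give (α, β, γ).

Signed area of the reference triangle: [A_1A_2A_3] = ½·((-7)·(4−5) + 4·(5−4) + (-8)·(4−4)) = ½·(7 + 4 + 0) = 11/2.
[PA_2A_3] = ½·((-39/7)·(4−5) + 4·(5−(29/7)) + (-8)·(29/7−4)) = ½·(39/7 + 24/7 − 8/7) = 55/14, so the A_1-coordinate is (55/14)/(11/2) = 5/7.
[A_1PA_3] = ½·((-7)·(29/7−5) + (-39/7)·(5−4) + (-8)·(4−(29/7))) = ½·(6 − 39/7 + 8/7) = 11/14, so the A_2-coordinate is 1/7.
[A_1A_2P] = ½·((-7)·(4−(29/7)) + 4·(29/7−4) + (-39/7)·(4−4)) = ½·(1 + 4/7 + 0) = 11/14, so the A_3-coordinate is 1/7.
Check: 5/7 + 1/7 + 1/7 = 1.

(5/7, 1/7, 1/7)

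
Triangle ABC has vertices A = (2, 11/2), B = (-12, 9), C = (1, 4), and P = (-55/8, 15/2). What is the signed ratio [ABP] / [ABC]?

[ABC] = ½·(2·(9−4) + (-12)·(4−(11/2)) + 1·(11/2−9)) = ½·(10 + 18 − 7/2) = 49/4.
[ABP] = ½·(2·(9−(15/2)) + (-12)·(15/2−(11/2)) + (-55/8)·(11/2−9)) = ½·(3 − 24 + 385/16) = 49/32, so the ratio is (49/32)/(49/4) = 1/8.

1/8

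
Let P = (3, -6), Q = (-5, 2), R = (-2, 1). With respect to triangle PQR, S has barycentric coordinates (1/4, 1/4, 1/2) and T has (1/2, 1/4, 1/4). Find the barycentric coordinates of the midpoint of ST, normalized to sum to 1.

Since both coordinate triples sum to 1, the midpoint's barycentrics are the componentwise average.
(1/4+1/2)/2 = 3/8; similarly 1/4 and 3/8.

(3/8, 1/4, 3/8)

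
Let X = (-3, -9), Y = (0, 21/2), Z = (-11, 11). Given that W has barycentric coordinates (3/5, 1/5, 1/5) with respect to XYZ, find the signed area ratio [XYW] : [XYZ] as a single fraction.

The signed ratio [XYW]/[XYZ] equals the barycentric coordinate of W at vertex Z, which is 1/5.

1/5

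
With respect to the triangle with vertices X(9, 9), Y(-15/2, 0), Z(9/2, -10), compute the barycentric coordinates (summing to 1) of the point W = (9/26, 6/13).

(4/13, 6/13, 3/13)

Signed area of the reference triangle: [XYZ] = ½·(9·(0−(-10)) + (-15/2)·(-10−9) + (9/2)·(9−0)) = ½·(90 + 285/2 + 81/2) = 273/2.
[WYZ] = ½·((9/26)·(0−(-10)) + (-15/2)·(-10−(6/13)) + (9/2)·(6/13−0)) = ½·(45/13 + 1020/13 + 27/13) = 42, so the X-coordinate is 42/(273/2) = 4/13.
[XWZ] = ½·(9·(6/13−(-10)) + (9/26)·(-10−9) + (9/2)·(9−(6/13))) = ½·(1224/13 − 171/26 + 999/26) = 63, so the Y-coordinate is 6/13.
[XYW] = ½·(9·(0−(6/13)) + (-15/2)·(6/13−9) + (9/26)·(9−0)) = ½·(-54/13 + 1665/26 + 81/26) = 63/2, so the Z-coordinate is 3/13.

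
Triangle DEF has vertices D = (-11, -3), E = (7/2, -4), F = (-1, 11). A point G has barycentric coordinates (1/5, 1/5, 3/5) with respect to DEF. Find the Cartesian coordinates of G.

G = (1/5)·D + (1/5)·E + (3/5)·F.
x-coordinate: (1/5)·(-11) + (1/5)·(7/2) + (3/5)·(-1) = -21/10.
y-coordinate: (1/5)·(-3) + (1/5)·(-4) + (3/5)·11 = 26/5.

(-21/10, 26/5)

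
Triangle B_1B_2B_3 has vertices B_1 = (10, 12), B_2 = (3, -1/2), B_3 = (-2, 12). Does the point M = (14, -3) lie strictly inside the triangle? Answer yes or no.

no

Barycentric coordinates of M: (5/6, 6/5, -31/30).
The three coordinates are positive, positive, negative; a point is interior exactly when all three are positive.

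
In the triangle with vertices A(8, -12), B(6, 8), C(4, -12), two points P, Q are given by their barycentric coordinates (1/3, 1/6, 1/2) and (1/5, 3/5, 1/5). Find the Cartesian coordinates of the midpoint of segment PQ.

(35/6, -13/3)

Barycentric coordinates of the midpoint are the average: (4/15, 23/60, 7/20).
Converting: (4/15)·A + (23/60)·B + (7/20)·C = (35/6, -13/3).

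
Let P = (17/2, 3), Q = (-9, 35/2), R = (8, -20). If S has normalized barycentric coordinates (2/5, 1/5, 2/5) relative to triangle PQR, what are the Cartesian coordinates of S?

(24/5, -33/10)

S = (2/5)·P + (1/5)·Q + (2/5)·R.
x-coordinate: (2/5)·(17/2) + (1/5)·(-9) + (2/5)·8 = 24/5.
y-coordinate: (2/5)·3 + (1/5)·(35/2) + (2/5)·(-20) = -33/10.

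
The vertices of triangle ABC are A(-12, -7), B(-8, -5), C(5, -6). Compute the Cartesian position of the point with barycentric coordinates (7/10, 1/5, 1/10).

P = (7/10)·A + (1/5)·B + (1/10)·C.
x-coordinate: (7/10)·(-12) + (1/5)·(-8) + (1/10)·5 = -19/2.
y-coordinate: (7/10)·(-7) + (1/5)·(-5) + (1/10)·(-6) = -13/2.

(-19/2, -13/2)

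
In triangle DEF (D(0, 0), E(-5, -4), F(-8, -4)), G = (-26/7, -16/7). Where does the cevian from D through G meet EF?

(-13/2, -4)

Barycentric coordinates of G with respect to DEF: (3/7, 2/7, 2/7).
On side EF the D-coordinate is zero; dropping G's D-weight 3/7 and renormalizing the remaining 2/7 : 2/7 gives weights 1/2, 1/2 on E, F.
H = (1/2)·(-5, -4) + (1/2)·(-8, -4) = (-13/2, -4).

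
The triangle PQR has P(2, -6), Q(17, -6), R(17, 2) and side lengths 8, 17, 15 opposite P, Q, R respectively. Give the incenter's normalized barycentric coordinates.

The incenter has barycentric coordinates proportional to the opposite side lengths: (8 : 17 : 15).
Normalizing by 8+17+15 = 40 gives (1/5, 17/40, 3/8).

(1/5, 17/40, 3/8)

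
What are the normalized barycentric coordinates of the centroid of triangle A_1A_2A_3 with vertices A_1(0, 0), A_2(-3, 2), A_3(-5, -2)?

The centroid is the average of the vertices, so each weight is 1/3.

(1/3, 1/3, 1/3)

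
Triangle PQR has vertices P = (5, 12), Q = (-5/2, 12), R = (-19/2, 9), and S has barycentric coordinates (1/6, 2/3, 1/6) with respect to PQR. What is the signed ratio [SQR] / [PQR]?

1/6

The signed ratio [SQR]/[PQR] equals the barycentric coordinate of S at vertex P, which is 1/6.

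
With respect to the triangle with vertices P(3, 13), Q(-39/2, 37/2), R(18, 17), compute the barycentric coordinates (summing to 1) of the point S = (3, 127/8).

(3/8, 1/4, 3/8)

Signed area of the reference triangle: [PQR] = ½·(3·(37/2−17) + (-39/2)·(17−13) + 18·(13−(37/2))) = ½·(9/2 − 78 − 99) = -345/4.
[SQR] = ½·(3·(37/2−17) + (-39/2)·(17−(127/8)) + 18·(127/8−(37/2))) = ½·(9/2 − 351/16 − 189/4) = -1035/32, so the P-coordinate is (-1035/32)/(-345/4) = 3/8.
[PSR] = ½·(3·(127/8−17) + 3·(17−13) + 18·(13−(127/8))) = ½·(-27/8 + 12 − 207/4) = -345/16, so the Q-coordinate is 1/4.
[PQS] = ½·(3·(37/2−(127/8)) + (-39/2)·(127/8−13) + 3·(13−(37/2))) = ½·(63/8 − 897/16 − 33/2) = -1035/32, so the R-coordinate is 3/8.
Check: 3/8 + 1/4 + 3/8 = 1.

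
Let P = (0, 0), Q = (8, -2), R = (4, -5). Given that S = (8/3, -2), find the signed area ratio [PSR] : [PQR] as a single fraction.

[PQR] = ½·(0·(-2−(-5)) + 8·(-5−0) + 4·(0−(-2))) = ½·(0 − 40 + 8) = -16.
[PSR] = ½·(0·(-2−(-5)) + (8/3)·(-5−0) + 4·(0−(-2))) = ½·(0 − 40/3 + 8) = -8/3, so the ratio is (-8/3)/(-16) = 1/6.

1/6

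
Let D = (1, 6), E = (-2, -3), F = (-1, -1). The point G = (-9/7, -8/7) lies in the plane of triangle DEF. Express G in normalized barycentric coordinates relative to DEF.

(1/7, 4/7, 2/7)

Signed area of the reference triangle: [DEF] = ½·(1·(-3−(-1)) + (-2)·(-1−6) + (-1)·(6−(-3))) = ½·(-2 + 14 − 9) = 3/2.
[GEF] = ½·((-9/7)·(-3−(-1)) + (-2)·(-1−(-8/7)) + (-1)·(-8/7−(-3))) = ½·(18/7 − 2/7 − 13/7) = 3/14, so the D-coordinate is (3/14)/(3/2) = 1/7.
[DGF] = ½·(1·(-8/7−(-1)) + (-9/7)·(-1−6) + (-1)·(6−(-8/7))) = ½·(-1/7 + 9 − 50/7) = 6/7, so the E-coordinate is 4/7.
[DEG] = ½·(1·(-3−(-8/7)) + (-2)·(-8/7−6) + (-9/7)·(6−(-3))) = ½·(-13/7 + 100/7 − 81/7) = 3/7, so the F-coordinate is 2/7.
Check: 1/7 + 4/7 + 2/7 = 1.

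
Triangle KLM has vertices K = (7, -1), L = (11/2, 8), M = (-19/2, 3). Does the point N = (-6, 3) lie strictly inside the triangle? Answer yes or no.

yes

Barycentric coordinates of N: (7/57, 28/285, 74/95).
The three coordinates are positive, positive, positive; a point is interior exactly when all three are positive.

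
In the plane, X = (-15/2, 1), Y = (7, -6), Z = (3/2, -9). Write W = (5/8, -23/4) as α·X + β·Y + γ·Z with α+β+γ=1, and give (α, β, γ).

Signed area of the reference triangle: [XYZ] = ½·((-15/2)·(-6−(-9)) + 7·(-9−1) + (3/2)·(1−(-6))) = ½·(-45/2 − 70 + 21/2) = -41.
[WYZ] = ½·((5/8)·(-6−(-9)) + 7·(-9−(-23/4)) + (3/2)·(-23/4−(-6))) = ½·(15/8 − 91/4 + 3/8) = -41/4, so the X-coordinate is (-41/4)/(-41) = 1/4.
[XWZ] = ½·((-15/2)·(-23/4−(-9)) + (5/8)·(-9−1) + (3/2)·(1−(-23/4))) = ½·(-195/8 − 25/4 + 81/8) = -41/4, so the Y-coordinate is 1/4.
[XYW] = ½·((-15/2)·(-6−(-23/4)) + 7·(-23/4−1) + (5/8)·(1−(-6))) = ½·(15/8 − 189/4 + 35/8) = -41/2, so the Z-coordinate is 1/2.
Check: 1/4 + 1/4 + 1/2 = 1.

(1/4, 1/4, 1/2)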